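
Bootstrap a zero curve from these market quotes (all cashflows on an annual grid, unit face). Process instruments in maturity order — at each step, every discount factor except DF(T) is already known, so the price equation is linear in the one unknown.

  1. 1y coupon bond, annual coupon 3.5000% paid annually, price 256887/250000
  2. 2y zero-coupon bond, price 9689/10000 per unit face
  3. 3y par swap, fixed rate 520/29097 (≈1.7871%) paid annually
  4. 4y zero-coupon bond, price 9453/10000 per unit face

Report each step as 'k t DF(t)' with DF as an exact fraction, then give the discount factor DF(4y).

step 1 [1y] bond c/1=7/200: DF=(256887/250000 − 7/200·(0))/(1+7/200) = 1241/1250 ≈ 0.992800
step 2 [2y] zero: DF = P = 9689/10000 ≈ 0.968900
step 3 [3y] swap r/1=520/29097: DF=(1 − 520/29097·(0.992800+0.968900))/(1+520/29097) = 237/250 ≈ 0.948000
step 4 [4y] zero: DF = P = 9453/10000 ≈ 0.945300

1 1 1241/1250
2 2 9689/10000
3 3 237/250
4 4 9453/10000
DF(4y) = 9453/10000 ≈ 0.945300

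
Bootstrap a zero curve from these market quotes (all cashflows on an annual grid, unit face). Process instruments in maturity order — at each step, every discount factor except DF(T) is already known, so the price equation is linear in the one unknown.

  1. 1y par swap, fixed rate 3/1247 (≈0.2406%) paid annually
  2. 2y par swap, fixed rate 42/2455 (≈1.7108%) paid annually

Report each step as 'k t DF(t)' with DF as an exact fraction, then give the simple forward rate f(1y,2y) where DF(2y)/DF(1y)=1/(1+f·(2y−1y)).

step 1 [1y] swap r/1=3/1247: DF=(1 − 3/1247·(0))/(1+3/1247) = 1247/1250 ≈ 0.997600
step 2 [2y] swap r/1=42/2455: DF=(1 − 42/2455·(0.997600))/(1+42/2455) = 604/625 ≈ 0.966400

1 1 1247/1250
2 2 604/625
f(1y,2y) = ((1247/1250)/(604/625) − 1)/(1) = 39/1208 ≈ 3.2285%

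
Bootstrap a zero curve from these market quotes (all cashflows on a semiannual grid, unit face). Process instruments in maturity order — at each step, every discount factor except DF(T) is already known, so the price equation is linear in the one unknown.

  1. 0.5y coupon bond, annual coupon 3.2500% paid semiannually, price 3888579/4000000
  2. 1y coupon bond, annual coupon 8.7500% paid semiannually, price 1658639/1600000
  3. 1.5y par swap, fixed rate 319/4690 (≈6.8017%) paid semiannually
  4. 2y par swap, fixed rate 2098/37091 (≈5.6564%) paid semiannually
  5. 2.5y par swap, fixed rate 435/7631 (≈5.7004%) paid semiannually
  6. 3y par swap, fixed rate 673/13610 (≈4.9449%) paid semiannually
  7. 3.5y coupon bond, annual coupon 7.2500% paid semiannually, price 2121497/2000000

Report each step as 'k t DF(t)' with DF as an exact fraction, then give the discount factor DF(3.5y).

step 1 [0.5y] bond c/2=13/800: DF=(3888579/4000000 − 13/800·(0))/(1+13/800) = 4783/5000 ≈ 0.956600
step 2 [1y] bond c/2=7/160: DF=(1658639/1600000 − 7/160·(0.956600))/(1+7/160) = 9531/10000 ≈ 0.953100
step 3 [1.5y] swap r/2=319/9380: DF=(1 − 319/9380·(0.956600+0.953100))/(1+319/9380) = 9043/10000 ≈ 0.904300
step 4 [2y] swap r/2=1049/37091: DF=(1 − 1049/37091·(0.956600+0.953100+0.904300))/(1+1049/37091) = 8951/10000 ≈ 0.895100
step 5 [2.5y] swap r/2=435/15262: DF=(1 − 435/15262·(0.956600+0.953100+0.904300+0.895100))/(1+435/15262) = 1739/2000 ≈ 0.869500
step 6 [3y] swap r/2=673/27220: DF=(1 − 673/27220·(0.956600+0.953100+0.904300+0.895100+0.869500))/(1+673/27220) = 4327/5000 ≈ 0.865400
step 7 [3.5y] bond c/2=29/800: DF=(2121497/2000000 − 29/800·(0.956600+0.953100+0.904300+0.895100+0.869500+0.865400))/(1+29/800) = 2083/2500 ≈ 0.833200

1 1/2 4783/5000
2 1 9531/10000
3 3/2 9043/10000
4 2 8951/10000
5 5/2 1739/2000
6 3 4327/5000
7 7/2 2083/2500
DF(3.5y) = 2083/2500 ≈ 0.833200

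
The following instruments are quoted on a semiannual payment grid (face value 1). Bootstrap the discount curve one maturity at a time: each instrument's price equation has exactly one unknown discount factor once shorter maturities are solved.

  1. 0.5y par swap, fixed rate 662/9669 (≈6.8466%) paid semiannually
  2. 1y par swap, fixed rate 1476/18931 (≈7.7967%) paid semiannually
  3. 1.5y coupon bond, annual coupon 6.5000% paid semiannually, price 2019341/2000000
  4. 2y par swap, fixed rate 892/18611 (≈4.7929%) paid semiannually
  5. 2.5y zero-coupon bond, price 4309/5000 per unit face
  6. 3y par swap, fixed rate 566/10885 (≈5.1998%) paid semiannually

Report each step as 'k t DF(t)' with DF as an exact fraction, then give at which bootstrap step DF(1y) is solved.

1 1/2 9669/10000
2 1 4631/5000
3 3/2 9183/10000
4 2 2277/2500
5 5/2 4309/5000
6 3 1717/2000
DF(1y) is solved at step 2

step 1 [0.5y] swap r/2=331/9669: DF=(1 − 331/9669·(0))/(1+331/9669) = 9669/10000 ≈ 0.966900
step 2 [1y] swap r/2=738/18931: DF=(1 − 738/18931·(0.966900))/(1+738/18931) = 4631/5000 ≈ 0.926200
step 3 [1.5y] bond c/2=13/400: DF=(2019341/2000000 − 13/400·(0.966900+0.926200))/(1+13/400) = 9183/10000 ≈ 0.918300
step 4 [2y] swap r/2=446/18611: DF=(1 − 446/18611·(0.966900+0.926200+0.918300))/(1+446/18611) = 2277/2500 ≈ 0.910800
step 5 [2.5y] zero: DF = P = 4309/5000 ≈ 0.861800
step 6 [3y] swap r/2=283/10885: DF=(1 − 283/10885·(0.966900+0.926200+0.918300+0.910800+0.861800))/(1+283/10885) = 1717/2000 ≈ 0.858500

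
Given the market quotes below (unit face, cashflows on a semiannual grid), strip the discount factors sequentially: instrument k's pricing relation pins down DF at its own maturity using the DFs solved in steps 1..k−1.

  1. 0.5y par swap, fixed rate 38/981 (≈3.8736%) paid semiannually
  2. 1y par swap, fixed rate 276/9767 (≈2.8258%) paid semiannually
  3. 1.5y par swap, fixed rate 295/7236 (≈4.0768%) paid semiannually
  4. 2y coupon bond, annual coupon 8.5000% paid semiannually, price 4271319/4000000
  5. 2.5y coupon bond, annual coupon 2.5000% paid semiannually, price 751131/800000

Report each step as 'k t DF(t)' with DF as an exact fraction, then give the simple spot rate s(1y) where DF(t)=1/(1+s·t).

1 1/2 981/1000
2 1 2431/2500
3 3/2 941/1000
4 2 9063/10000
5 5/2 2201/2500
s(1y) = (1/(2431/2500) − 1)/(1) = 69/2431 ≈ 2.8383%

step 1 [0.5y] swap r/2=19/981: DF=(1 − 19/981·(0))/(1+19/981) = 981/1000 ≈ 0.981000
step 2 [1y] swap r/2=138/9767: DF=(1 − 138/9767·(0.981000))/(1+138/9767) = 2431/2500 ≈ 0.972400
step 3 [1.5y] swap r/2=295/14472: DF=(1 − 295/14472·(0.981000+0.972400))/(1+295/14472) = 941/1000 ≈ 0.941000
step 4 [2y] bond c/2=17/400: DF=(4271319/4000000 − 17/400·(0.981000+0.972400+0.941000))/(1+17/400) = 9063/10000 ≈ 0.906300
step 5 [2.5y] bond c/2=1/80: DF=(751131/800000 − 1/80·(0.981000+0.972400+0.941000+0.906300))/(1+1/80) = 2201/2500 ≈ 0.880400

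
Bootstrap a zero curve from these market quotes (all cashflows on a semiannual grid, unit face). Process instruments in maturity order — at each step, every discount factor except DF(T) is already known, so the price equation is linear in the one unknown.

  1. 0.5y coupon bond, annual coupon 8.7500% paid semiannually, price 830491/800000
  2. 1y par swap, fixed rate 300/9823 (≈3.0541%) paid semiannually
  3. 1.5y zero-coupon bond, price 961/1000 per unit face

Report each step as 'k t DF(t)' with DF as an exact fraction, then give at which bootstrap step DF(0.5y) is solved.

step 1 [0.5y] bond c/2=7/160: DF=(830491/800000 − 7/160·(0))/(1+7/160) = 4973/5000 ≈ 0.994600
step 2 [1y] swap r/2=150/9823: DF=(1 − 150/9823·(0.994600))/(1+150/9823) = 97/100 ≈ 0.970000
step 3 [1.5y] zero: DF = P = 961/1000 ≈ 0.961000

1 1/2 4973/5000
2 1 97/100
3 3/2 961/1000
DF(0.5y) is solved at step 1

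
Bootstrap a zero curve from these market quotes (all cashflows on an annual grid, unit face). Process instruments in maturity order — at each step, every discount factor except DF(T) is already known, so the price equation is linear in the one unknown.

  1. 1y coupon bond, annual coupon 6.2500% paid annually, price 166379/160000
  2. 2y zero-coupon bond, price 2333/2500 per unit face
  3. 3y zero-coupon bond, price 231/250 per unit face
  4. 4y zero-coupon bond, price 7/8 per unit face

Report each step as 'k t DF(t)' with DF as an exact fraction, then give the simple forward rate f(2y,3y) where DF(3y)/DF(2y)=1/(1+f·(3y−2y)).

step 1 [1y] bond c/1=1/16: DF=(166379/160000 − 1/16·(0))/(1+1/16) = 9787/10000 ≈ 0.978700
step 2 [2y] zero: DF = P = 2333/2500 ≈ 0.933200
step 3 [3y] zero: DF = P = 231/250 ≈ 0.924000
step 4 [4y] zero: DF = P = 7/8 ≈ 0.875000

1 1 9787/10000
2 2 2333/2500
3 3 231/250
4 4 7/8
f(2y,3y) = ((2333/2500)/(231/250) − 1)/(1) = 23/2310 ≈ 0.9957%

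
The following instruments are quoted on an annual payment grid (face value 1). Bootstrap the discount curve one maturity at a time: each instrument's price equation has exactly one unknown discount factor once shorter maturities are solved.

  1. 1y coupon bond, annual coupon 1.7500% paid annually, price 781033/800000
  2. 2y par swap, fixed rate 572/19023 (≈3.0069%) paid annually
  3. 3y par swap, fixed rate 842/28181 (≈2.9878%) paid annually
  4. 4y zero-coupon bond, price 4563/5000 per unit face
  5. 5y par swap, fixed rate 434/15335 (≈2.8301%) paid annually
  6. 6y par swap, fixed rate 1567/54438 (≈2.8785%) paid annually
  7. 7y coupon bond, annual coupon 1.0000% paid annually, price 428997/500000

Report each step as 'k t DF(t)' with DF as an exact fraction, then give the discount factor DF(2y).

step 1 [1y] bond c/1=7/400: DF=(781033/800000 − 7/400·(0))/(1+7/400) = 1919/2000 ≈ 0.959500
step 2 [2y] swap r/1=572/19023: DF=(1 − 572/19023·(0.959500))/(1+572/19023) = 2357/2500 ≈ 0.942800
step 3 [3y] swap r/1=842/28181: DF=(1 − 842/28181·(0.959500+0.942800))/(1+842/28181) = 4579/5000 ≈ 0.915800
step 4 [4y] zero: DF = P = 4563/5000 ≈ 0.912600
step 5 [5y] swap r/1=434/15335: DF=(1 − 434/15335·(0.959500+0.942800+0.915800+0.912600))/(1+434/15335) = 4349/5000 ≈ 0.869800
step 6 [6y] swap r/1=1567/54438: DF=(1 − 1567/54438·(0.959500+0.942800+0.915800+0.912600+0.869800))/(1+1567/54438) = 8433/10000 ≈ 0.843300
step 7 [7y] bond c/1=1/100: DF=(428997/500000 − 1/100·(0.959500+0.942800+0.915800+0.912600+0.869800+0.843300))/(1+1/100) = 1989/2500 ≈ 0.795600

1 1 1919/2000
2 2 2357/2500
3 3 4579/5000
4 4 4563/5000
5 5 4349/5000
6 6 8433/10000
7 7 1989/2500
DF(2y) = 2357/2500 ≈ 0.942800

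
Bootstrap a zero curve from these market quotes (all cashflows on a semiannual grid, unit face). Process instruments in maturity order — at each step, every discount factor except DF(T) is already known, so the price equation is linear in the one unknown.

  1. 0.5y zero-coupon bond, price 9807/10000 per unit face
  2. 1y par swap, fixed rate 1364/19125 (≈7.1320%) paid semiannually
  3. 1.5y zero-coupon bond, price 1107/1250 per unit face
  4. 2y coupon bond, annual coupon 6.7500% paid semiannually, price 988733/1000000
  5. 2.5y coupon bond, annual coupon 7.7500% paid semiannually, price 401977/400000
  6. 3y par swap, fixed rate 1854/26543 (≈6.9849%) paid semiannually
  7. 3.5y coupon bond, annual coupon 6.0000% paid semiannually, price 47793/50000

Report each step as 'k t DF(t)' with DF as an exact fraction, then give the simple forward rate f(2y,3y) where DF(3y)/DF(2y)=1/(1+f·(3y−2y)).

1 1/2 9807/10000
2 1 4659/5000
3 3/2 1107/1250
4 2 8651/10000
5 5/2 2077/2500
6 3 4073/5000
7 7/2 3867/5000
f(2y,3y) = ((8651/10000)/(4073/5000) − 1)/(1) = 505/8146 ≈ 6.1994%

step 1 [0.5y] zero: DF = P = 9807/10000 ≈ 0.980700
step 2 [1y] swap r/2=682/19125: DF=(1 − 682/19125·(0.980700))/(1+682/19125) = 4659/5000 ≈ 0.931800
step 3 [1.5y] zero: DF = P = 1107/1250 ≈ 0.885600
step 4 [2y] bond c/2=27/800: DF=(988733/1000000 − 27/800·(0.980700+0.931800+0.885600))/(1+27/800) = 8651/10000 ≈ 0.865100
step 5 [2.5y] bond c/2=31/800: DF=(401977/400000 − 31/800·(0.980700+0.931800+0.885600+0.865100))/(1+31/800) = 2077/2500 ≈ 0.830800
step 6 [3y] swap r/2=927/26543: DF=(1 − 927/26543·(0.980700+0.931800+0.885600+0.865100+0.830800))/(1+927/26543) = 4073/5000 ≈ 0.814600
step 7 [3.5y] bond c/2=3/100: DF=(47793/50000 − 3/100·(0.980700+0.931800+0.885600+0.865100+0.830800+0.814600))/(1+3/100) = 3867/5000 ≈ 0.773400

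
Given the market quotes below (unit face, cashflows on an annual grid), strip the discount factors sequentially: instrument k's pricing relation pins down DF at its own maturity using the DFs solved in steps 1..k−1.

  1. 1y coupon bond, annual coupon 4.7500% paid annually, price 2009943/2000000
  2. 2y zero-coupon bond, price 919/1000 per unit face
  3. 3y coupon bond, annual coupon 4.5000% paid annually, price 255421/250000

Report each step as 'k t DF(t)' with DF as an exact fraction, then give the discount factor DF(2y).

1 1 4797/5000
2 2 919/1000
3 3 1121/1250
DF(2y) = 919/1000 ≈ 0.919000

step 1 [1y] bond c/1=19/400: DF=(2009943/2000000 − 19/400·(0))/(1+19/400) = 4797/5000 ≈ 0.959400
step 2 [2y] zero: DF = P = 919/1000 ≈ 0.919000
step 3 [3y] bond c/1=9/200: DF=(255421/250000 − 9/200·(0.959400+0.919000))/(1+9/200) = 1121/1250 ≈ 0.896800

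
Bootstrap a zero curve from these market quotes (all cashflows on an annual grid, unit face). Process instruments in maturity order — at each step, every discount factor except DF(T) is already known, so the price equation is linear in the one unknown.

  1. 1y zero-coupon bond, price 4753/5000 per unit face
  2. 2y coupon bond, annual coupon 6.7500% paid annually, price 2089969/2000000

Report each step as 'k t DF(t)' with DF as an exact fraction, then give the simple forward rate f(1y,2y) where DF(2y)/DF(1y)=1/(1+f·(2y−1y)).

step 1 [1y] zero: DF = P = 4753/5000 ≈ 0.950600
step 2 [2y] bond c/1=27/400: DF=(2089969/2000000 − 27/400·(0.950600))/(1+27/400) = 2297/2500 ≈ 0.918800

1 1 4753/5000
2 2 2297/2500
f(1y,2y) = ((4753/5000)/(2297/2500) − 1)/(1) = 159/4594 ≈ 3.4610%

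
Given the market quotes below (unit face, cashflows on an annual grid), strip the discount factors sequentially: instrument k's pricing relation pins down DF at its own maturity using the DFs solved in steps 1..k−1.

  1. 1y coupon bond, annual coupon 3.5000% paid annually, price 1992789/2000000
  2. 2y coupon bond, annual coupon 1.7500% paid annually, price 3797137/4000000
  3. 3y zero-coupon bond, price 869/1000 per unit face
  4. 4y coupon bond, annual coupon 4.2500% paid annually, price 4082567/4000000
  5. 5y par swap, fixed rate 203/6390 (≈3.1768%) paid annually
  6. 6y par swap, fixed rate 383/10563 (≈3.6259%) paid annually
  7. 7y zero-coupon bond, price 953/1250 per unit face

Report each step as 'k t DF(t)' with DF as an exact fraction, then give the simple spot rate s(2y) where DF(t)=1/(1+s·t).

1 1 9627/10000
2 2 2291/2500
3 3 869/1000
4 4 867/1000
5 5 8579/10000
6 6 1617/2000
7 7 953/1250
s(2y) = (1/(2291/2500) − 1)/(2) = 209/4582 ≈ 4.5613%

step 1 [1y] bond c/1=7/200: DF=(1992789/2000000 − 7/200·(0))/(1+7/200) = 9627/10000 ≈ 0.962700
step 2 [2y] bond c/1=7/400: DF=(3797137/4000000 − 7/400·(0.962700))/(1+7/400) = 2291/2500 ≈ 0.916400
step 3 [3y] zero: DF = P = 869/1000 ≈ 0.869000
step 4 [4y] bond c/1=17/400: DF=(4082567/4000000 − 17/400·(0.962700+0.916400+0.869000))/(1+17/400) = 867/1000 ≈ 0.867000
step 5 [5y] swap r/1=203/6390: DF=(1 − 203/6390·(0.962700+0.916400+0.869000+0.867000))/(1+203/6390) = 8579/10000 ≈ 0.857900
step 6 [6y] swap r/1=383/10563: DF=(1 − 383/10563·(0.962700+0.916400+0.869000+0.867000+0.857900))/(1+383/10563) = 1617/2000 ≈ 0.808500
step 7 [7y] zero: DF = P = 953/1250 ≈ 0.762400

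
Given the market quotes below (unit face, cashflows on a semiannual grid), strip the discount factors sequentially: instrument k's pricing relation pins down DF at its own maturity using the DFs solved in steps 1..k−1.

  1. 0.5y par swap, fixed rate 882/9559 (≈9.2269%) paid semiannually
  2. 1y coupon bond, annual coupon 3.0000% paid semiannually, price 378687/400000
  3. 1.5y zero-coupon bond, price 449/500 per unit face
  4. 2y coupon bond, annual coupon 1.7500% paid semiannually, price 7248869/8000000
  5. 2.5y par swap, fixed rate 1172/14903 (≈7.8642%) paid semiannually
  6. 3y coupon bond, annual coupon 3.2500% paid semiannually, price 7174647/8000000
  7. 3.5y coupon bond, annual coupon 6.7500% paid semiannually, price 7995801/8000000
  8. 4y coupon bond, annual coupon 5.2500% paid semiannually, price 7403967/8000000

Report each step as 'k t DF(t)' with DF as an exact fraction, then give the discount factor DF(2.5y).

1 1/2 9559/10000
2 1 4593/5000
3 3/2 449/500
4 2 4371/5000
5 5/2 4121/5000
6 3 811/1000
7 7/2 993/1250
8 4 933/1250
DF(2.5y) = 4121/5000 ≈ 0.824200

step 1 [0.5y] swap r/2=441/9559: DF=(1 − 441/9559·(0))/(1+441/9559) = 9559/10000 ≈ 0.955900
step 2 [1y] bond c/2=3/200: DF=(378687/400000 − 3/200·(0.955900))/(1+3/200) = 4593/5000 ≈ 0.918600
step 3 [1.5y] zero: DF = P = 449/500 ≈ 0.898000
step 4 [2y] bond c/2=7/800: DF=(7248869/8000000 − 7/800·(0.955900+0.918600+0.898000))/(1+7/800) = 4371/5000 ≈ 0.874200
step 5 [2.5y] swap r/2=586/14903: DF=(1 − 586/14903·(0.955900+0.918600+0.898000+0.874200))/(1+586/14903) = 4121/5000 ≈ 0.824200
step 6 [3y] bond c/2=13/800: DF=(7174647/8000000 − 13/800·(0.955900+0.918600+0.898000+0.874200+0.824200))/(1+13/800) = 811/1000 ≈ 0.811000
step 7 [3.5y] bond c/2=27/800: DF=(7995801/8000000 − 27/800·(0.955900+0.918600+0.898000+0.874200+0.824200+0.811000))/(1+27/800) = 993/1250 ≈ 0.794400
step 8 [4y] bond c/2=21/800: DF=(7403967/8000000 − 21/800·(0.955900+0.918600+0.898000+0.874200+0.824200+0.811000+0.794400))/(1+21/800) = 933/1250 ≈ 0.746400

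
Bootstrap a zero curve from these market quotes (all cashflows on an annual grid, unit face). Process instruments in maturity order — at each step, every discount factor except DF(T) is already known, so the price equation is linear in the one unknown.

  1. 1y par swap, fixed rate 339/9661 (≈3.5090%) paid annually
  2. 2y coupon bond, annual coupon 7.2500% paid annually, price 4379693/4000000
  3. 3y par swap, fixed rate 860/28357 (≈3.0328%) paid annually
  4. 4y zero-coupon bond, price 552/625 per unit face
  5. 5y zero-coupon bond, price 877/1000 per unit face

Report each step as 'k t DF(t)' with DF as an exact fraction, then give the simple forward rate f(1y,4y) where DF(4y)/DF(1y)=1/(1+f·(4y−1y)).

step 1 [1y] swap r/1=339/9661: DF=(1 − 339/9661·(0))/(1+339/9661) = 9661/10000 ≈ 0.966100
step 2 [2y] bond c/1=29/400: DF=(4379693/4000000 − 29/400·(0.966100))/(1+29/400) = 2389/2500 ≈ 0.955600
step 3 [3y] swap r/1=860/28357: DF=(1 − 860/28357·(0.966100+0.955600))/(1+860/28357) = 457/500 ≈ 0.914000
step 4 [4y] zero: DF = P = 552/625 ≈ 0.883200
step 5 [5y] zero: DF = P = 877/1000 ≈ 0.877000

1 1 9661/10000
2 2 2389/2500
3 3 457/500
4 4 552/625
5 5 877/1000
f(1y,4y) = ((9661/10000)/(552/625) − 1)/(3) = 829/26496 ≈ 3.1288%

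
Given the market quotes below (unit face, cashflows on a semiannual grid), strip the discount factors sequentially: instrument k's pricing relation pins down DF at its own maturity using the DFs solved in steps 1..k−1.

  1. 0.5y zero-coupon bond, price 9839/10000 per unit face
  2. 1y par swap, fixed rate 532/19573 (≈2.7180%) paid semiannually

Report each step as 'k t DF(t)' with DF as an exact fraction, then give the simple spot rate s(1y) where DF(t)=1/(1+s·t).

1 1/2 9839/10000
2 1 4867/5000
s(1y) = (1/(4867/5000) − 1)/(1) = 133/4867 ≈ 2.7327%

step 1 [0.5y] zero: DF = P = 9839/10000 ≈ 0.983900
step 2 [1y] swap r/2=266/19573: DF=(1 − 266/19573·(0.983900))/(1+266/19573) = 4867/5000 ≈ 0.973400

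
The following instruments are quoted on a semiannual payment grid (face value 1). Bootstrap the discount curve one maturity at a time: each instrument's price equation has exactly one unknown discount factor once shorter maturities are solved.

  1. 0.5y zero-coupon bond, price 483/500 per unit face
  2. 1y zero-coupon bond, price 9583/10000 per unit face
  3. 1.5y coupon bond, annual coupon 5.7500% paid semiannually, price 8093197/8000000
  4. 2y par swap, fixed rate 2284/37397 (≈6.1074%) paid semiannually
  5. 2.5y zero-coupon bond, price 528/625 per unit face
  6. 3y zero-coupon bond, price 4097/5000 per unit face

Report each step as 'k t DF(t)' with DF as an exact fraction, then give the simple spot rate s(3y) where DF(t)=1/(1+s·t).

step 1 [0.5y] zero: DF = P = 483/500 ≈ 0.966000
step 2 [1y] zero: DF = P = 9583/10000 ≈ 0.958300
step 3 [1.5y] bond c/2=23/800: DF=(8093197/8000000 − 23/800·(0.966000+0.958300))/(1+23/800) = 581/625 ≈ 0.929600
step 4 [2y] swap r/2=1142/37397: DF=(1 − 1142/37397·(0.966000+0.958300+0.929600))/(1+1142/37397) = 4429/5000 ≈ 0.885800
step 5 [2.5y] zero: DF = P = 528/625 ≈ 0.844800
step 6 [3y] zero: DF = P = 4097/5000 ≈ 0.819400

1 1/2 483/500
2 1 9583/10000
3 3/2 581/625
4 2 4429/5000
5 5/2 528/625
6 3 4097/5000
s(3y) = (1/(4097/5000) − 1)/(3) = 301/4097 ≈ 7.3468%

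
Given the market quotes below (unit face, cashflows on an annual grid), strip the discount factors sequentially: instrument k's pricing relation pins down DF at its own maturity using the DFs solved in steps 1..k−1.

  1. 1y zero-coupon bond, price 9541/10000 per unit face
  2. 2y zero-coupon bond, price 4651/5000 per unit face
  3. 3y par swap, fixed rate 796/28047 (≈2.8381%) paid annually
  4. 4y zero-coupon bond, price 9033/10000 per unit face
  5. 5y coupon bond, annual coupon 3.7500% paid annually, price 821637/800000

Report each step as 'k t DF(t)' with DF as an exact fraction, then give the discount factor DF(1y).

1 1 9541/10000
2 2 4651/5000
3 3 2301/2500
4 4 9033/10000
5 5 8559/10000
DF(1y) = 9541/10000 ≈ 0.954100

step 1 [1y] zero: DF = P = 9541/10000 ≈ 0.954100
step 2 [2y] zero: DF = P = 4651/5000 ≈ 0.930200
step 3 [3y] swap r/1=796/28047: DF=(1 − 796/28047·(0.954100+0.930200))/(1+796/28047) = 2301/2500 ≈ 0.920400
step 4 [4y] zero: DF = P = 9033/10000 ≈ 0.903300
step 5 [5y] bond c/1=3/80: DF=(821637/800000 − 3/80·(0.954100+0.930200+0.920400+0.903300))/(1+3/80) = 8559/10000 ≈ 0.855900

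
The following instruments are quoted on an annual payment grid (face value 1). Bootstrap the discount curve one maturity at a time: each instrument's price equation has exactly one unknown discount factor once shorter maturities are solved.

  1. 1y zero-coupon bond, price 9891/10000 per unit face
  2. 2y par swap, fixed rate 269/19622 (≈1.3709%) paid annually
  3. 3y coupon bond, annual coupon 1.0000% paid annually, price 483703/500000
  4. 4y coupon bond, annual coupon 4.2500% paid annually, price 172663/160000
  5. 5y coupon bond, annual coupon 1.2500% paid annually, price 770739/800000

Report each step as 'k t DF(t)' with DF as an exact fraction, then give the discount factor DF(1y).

1 1 9891/10000
2 2 9731/10000
3 3 1173/1250
4 4 9169/10000
5 5 2261/2500
DF(1y) = 9891/10000 ≈ 0.989100

step 1 [1y] zero: DF = P = 9891/10000 ≈ 0.989100
step 2 [2y] swap r/1=269/19622: DF=(1 − 269/19622·(0.989100))/(1+269/19622) = 9731/10000 ≈ 0.973100
step 3 [3y] bond c/1=1/100: DF=(483703/500000 − 1/100·(0.989100+0.973100))/(1+1/100) = 1173/1250 ≈ 0.938400
step 4 [4y] bond c/1=17/400: DF=(172663/160000 − 17/400·(0.989100+0.973100+0.938400))/(1+17/400) = 9169/10000 ≈ 0.916900
step 5 [5y] bond c/1=1/80: DF=(770739/800000 − 1/80·(0.989100+0.973100+0.938400+0.916900))/(1+1/80) = 2261/2500 ≈ 0.904400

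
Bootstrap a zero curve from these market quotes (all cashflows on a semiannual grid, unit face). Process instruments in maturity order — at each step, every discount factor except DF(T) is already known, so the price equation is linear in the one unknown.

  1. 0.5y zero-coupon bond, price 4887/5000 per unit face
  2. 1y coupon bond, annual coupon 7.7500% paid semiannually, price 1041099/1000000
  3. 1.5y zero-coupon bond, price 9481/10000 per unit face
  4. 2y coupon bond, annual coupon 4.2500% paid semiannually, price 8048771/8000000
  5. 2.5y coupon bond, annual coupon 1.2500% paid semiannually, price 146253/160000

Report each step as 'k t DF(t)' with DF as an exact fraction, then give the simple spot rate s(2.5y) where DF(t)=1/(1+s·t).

step 1 [0.5y] zero: DF = P = 4887/5000 ≈ 0.977400
step 2 [1y] bond c/2=31/800: DF=(1041099/1000000 − 31/800·(0.977400))/(1+31/800) = 4829/5000 ≈ 0.965800
step 3 [1.5y] zero: DF = P = 9481/10000 ≈ 0.948100
step 4 [2y] bond c/2=17/800: DF=(8048771/8000000 − 17/800·(0.977400+0.965800+0.948100))/(1+17/800) = 37/40 ≈ 0.925000
step 5 [2.5y] bond c/2=1/160: DF=(146253/160000 − 1/160·(0.977400+0.965800+0.948100+0.925000))/(1+1/160) = 8847/10000 ≈ 0.884700

1 1/2 4887/5000
2 1 4829/5000
3 3/2 9481/10000
4 2 37/40
5 5/2 8847/10000
s(2.5y) = (1/(8847/10000) − 1)/(5/2) = 2306/44235 ≈ 5.2131%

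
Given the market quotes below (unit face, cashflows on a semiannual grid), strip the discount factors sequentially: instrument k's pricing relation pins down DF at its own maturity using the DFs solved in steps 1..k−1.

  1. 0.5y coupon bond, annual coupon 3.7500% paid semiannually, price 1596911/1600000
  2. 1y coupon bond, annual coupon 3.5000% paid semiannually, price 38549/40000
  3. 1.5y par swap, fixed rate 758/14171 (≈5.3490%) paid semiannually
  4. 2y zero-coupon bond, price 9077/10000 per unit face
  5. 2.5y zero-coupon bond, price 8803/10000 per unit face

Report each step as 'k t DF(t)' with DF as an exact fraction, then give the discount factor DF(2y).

step 1 [0.5y] bond c/2=3/160: DF=(1596911/1600000 − 3/160·(0))/(1+3/160) = 9797/10000 ≈ 0.979700
step 2 [1y] bond c/2=7/400: DF=(38549/40000 − 7/400·(0.979700))/(1+7/400) = 9303/10000 ≈ 0.930300
step 3 [1.5y] swap r/2=379/14171: DF=(1 − 379/14171·(0.979700+0.930300))/(1+379/14171) = 4621/5000 ≈ 0.924200
step 4 [2y] zero: DF = P = 9077/10000 ≈ 0.907700
step 5 [2.5y] zero: DF = P = 8803/10000 ≈ 0.880300

1 1/2 9797/10000
2 1 9303/10000
3 3/2 4621/5000
4 2 9077/10000
5 5/2 8803/10000
DF(2y) = 9077/10000 ≈ 0.907700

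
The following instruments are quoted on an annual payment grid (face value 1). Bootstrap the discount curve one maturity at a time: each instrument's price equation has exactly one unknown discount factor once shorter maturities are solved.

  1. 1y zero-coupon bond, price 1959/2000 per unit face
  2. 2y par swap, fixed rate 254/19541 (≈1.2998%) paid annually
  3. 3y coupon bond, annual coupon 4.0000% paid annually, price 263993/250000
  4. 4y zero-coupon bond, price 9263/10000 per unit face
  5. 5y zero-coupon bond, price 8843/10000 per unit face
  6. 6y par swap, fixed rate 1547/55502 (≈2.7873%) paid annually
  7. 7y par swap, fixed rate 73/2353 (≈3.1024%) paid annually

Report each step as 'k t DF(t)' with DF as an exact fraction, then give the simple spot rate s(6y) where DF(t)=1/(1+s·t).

1 1 1959/2000
2 2 4873/5000
3 3 4701/5000
4 4 9263/10000
5 5 8843/10000
6 6 8453/10000
7 7 8029/10000
s(6y) = (1/(8453/10000) − 1)/(6) = 1547/50718 ≈ 3.0502%

step 1 [1y] zero: DF = P = 1959/2000 ≈ 0.979500
step 2 [2y] swap r/1=254/19541: DF=(1 − 254/19541·(0.979500))/(1+254/19541) = 4873/5000 ≈ 0.974600
step 3 [3y] bond c/1=1/25: DF=(263993/250000 − 1/25·(0.979500+0.974600))/(1+1/25) = 4701/5000 ≈ 0.940200
step 4 [4y] zero: DF = P = 9263/10000 ≈ 0.926300
step 5 [5y] zero: DF = P = 8843/10000 ≈ 0.884300
step 6 [6y] swap r/1=1547/55502: DF=(1 − 1547/55502·(0.979500+0.974600+0.940200+0.926300+0.884300))/(1+1547/55502) = 8453/10000 ≈ 0.845300
step 7 [7y] swap r/1=73/2353: DF=(1 − 73/2353·(0.979500+0.974600+0.940200+0.926300+0.884300+0.845300))/(1+73/2353) = 8029/10000 ≈ 0.802900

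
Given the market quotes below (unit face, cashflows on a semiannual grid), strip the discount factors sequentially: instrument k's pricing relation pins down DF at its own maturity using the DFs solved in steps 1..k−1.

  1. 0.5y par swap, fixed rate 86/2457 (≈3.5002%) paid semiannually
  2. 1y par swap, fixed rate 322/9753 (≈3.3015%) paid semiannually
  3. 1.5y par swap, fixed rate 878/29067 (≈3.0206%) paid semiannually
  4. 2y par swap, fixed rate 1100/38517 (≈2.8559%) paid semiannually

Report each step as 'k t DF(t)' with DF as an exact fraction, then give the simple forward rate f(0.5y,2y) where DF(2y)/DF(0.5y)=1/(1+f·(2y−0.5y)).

step 1 [0.5y] swap r/2=43/2457: DF=(1 − 43/2457·(0))/(1+43/2457) = 2457/2500 ≈ 0.982800
step 2 [1y] swap r/2=161/9753: DF=(1 − 161/9753·(0.982800))/(1+161/9753) = 4839/5000 ≈ 0.967800
step 3 [1.5y] swap r/2=439/29067: DF=(1 − 439/29067·(0.982800+0.967800))/(1+439/29067) = 9561/10000 ≈ 0.956100
step 4 [2y] swap r/2=550/38517: DF=(1 − 550/38517·(0.982800+0.967800+0.956100))/(1+550/38517) = 189/200 ≈ 0.945000

1 1/2 2457/2500
2 1 4839/5000
3 3/2 9561/10000
4 2 189/200
f(0.5y,2y) = ((2457/2500)/(189/200) − 1)/(3/2) = 2/75 ≈ 2.6667%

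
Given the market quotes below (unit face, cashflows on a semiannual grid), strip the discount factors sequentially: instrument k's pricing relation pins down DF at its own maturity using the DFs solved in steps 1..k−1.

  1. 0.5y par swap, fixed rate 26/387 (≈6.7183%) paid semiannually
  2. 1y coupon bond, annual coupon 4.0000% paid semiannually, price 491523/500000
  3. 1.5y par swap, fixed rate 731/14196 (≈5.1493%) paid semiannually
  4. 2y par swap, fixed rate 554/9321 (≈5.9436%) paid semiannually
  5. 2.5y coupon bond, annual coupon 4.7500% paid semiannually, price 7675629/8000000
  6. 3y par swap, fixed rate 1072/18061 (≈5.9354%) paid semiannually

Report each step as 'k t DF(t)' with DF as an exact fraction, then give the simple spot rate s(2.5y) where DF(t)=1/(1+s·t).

step 1 [0.5y] swap r/2=13/387: DF=(1 − 13/387·(0))/(1+13/387) = 387/400 ≈ 0.967500
step 2 [1y] bond c/2=1/50: DF=(491523/500000 − 1/50·(0.967500))/(1+1/50) = 1181/1250 ≈ 0.944800
step 3 [1.5y] swap r/2=731/28392: DF=(1 − 731/28392·(0.967500+0.944800))/(1+731/28392) = 9269/10000 ≈ 0.926900
step 4 [2y] swap r/2=277/9321: DF=(1 − 277/9321·(0.967500+0.944800+0.926900))/(1+277/9321) = 2223/2500 ≈ 0.889200
step 5 [2.5y] bond c/2=19/800: DF=(7675629/8000000 − 19/800·(0.967500+0.944800+0.926900+0.889200))/(1+19/800) = 8507/10000 ≈ 0.850700
step 6 [3y] swap r/2=536/18061: DF=(1 − 536/18061·(0.967500+0.944800+0.926900+0.889200+0.850700))/(1+536/18061) = 1049/1250 ≈ 0.839200

1 1/2 387/400
2 1 1181/1250
3 3/2 9269/10000
4 2 2223/2500
5 5/2 8507/10000
6 3 1049/1250
s(2.5y) = (1/(8507/10000) − 1)/(5/2) = 2986/42535 ≈ 7.0201%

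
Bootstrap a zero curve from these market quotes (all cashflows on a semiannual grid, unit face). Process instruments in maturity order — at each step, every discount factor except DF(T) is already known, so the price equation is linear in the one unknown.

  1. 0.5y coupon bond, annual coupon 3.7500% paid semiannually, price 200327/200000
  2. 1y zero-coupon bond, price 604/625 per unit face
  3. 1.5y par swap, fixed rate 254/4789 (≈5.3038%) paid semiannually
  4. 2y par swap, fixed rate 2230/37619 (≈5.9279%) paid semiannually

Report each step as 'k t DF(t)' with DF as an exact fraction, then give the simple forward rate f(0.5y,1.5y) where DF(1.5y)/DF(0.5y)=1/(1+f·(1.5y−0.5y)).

step 1 [0.5y] bond c/2=3/160: DF=(200327/200000 − 3/160·(0))/(1+3/160) = 1229/1250 ≈ 0.983200
step 2 [1y] zero: DF = P = 604/625 ≈ 0.966400
step 3 [1.5y] swap r/2=127/4789: DF=(1 − 127/4789·(0.983200+0.966400))/(1+127/4789) = 4619/5000 ≈ 0.923800
step 4 [2y] swap r/2=1115/37619: DF=(1 − 1115/37619·(0.983200+0.966400+0.923800))/(1+1115/37619) = 1777/2000 ≈ 0.888500

1 1/2 1229/1250
2 1 604/625
3 3/2 4619/5000
4 2 1777/2000
f(0.5y,1.5y) = ((1229/1250)/(4619/5000) − 1)/(1) = 297/4619 ≈ 6.4300%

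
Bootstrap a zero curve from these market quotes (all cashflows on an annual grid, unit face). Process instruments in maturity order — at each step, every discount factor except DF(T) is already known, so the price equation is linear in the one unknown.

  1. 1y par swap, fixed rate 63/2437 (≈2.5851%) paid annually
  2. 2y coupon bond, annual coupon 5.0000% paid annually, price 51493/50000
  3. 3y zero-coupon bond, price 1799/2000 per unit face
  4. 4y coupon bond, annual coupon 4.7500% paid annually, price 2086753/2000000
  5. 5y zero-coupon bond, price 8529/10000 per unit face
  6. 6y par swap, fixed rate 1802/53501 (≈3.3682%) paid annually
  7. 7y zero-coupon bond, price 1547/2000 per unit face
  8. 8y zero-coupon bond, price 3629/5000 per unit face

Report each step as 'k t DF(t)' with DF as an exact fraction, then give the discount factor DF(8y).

step 1 [1y] swap r/1=63/2437: DF=(1 − 63/2437·(0))/(1+63/2437) = 2437/2500 ≈ 0.974800
step 2 [2y] bond c/1=1/20: DF=(51493/50000 − 1/20·(0.974800))/(1+1/20) = 584/625 ≈ 0.934400
step 3 [3y] zero: DF = P = 1799/2000 ≈ 0.899500
step 4 [4y] bond c/1=19/400: DF=(2086753/2000000 − 19/400·(0.974800+0.934400+0.899500))/(1+19/400) = 8687/10000 ≈ 0.868700
step 5 [5y] zero: DF = P = 8529/10000 ≈ 0.852900
step 6 [6y] swap r/1=1802/53501: DF=(1 − 1802/53501·(0.974800+0.934400+0.899500+0.868700+0.852900))/(1+1802/53501) = 4099/5000 ≈ 0.819800
step 7 [7y] zero: DF = P = 1547/2000 ≈ 0.773500
step 8 [8y] zero: DF = P = 3629/5000 ≈ 0.725800

1 1 2437/2500
2 2 584/625
3 3 1799/2000
4 4 8687/10000
5 5 8529/10000
6 6 4099/5000
7 7 1547/2000
8 8 3629/5000
DF(8y) = 3629/5000 ≈ 0.725800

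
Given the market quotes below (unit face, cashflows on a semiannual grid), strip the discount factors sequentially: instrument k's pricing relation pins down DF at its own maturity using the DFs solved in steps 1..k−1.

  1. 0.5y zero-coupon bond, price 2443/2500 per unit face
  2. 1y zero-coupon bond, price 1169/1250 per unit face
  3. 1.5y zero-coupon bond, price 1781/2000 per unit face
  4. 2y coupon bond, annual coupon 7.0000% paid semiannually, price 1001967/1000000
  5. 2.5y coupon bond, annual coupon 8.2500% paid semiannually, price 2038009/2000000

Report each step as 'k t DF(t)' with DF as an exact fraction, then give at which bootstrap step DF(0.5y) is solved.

1 1/2 2443/2500
2 1 1169/1250
3 3/2 1781/2000
4 2 8733/10000
5 5/2 833/1000
DF(0.5y) is solved at step 1

step 1 [0.5y] zero: DF = P = 2443/2500 ≈ 0.977200
step 2 [1y] zero: DF = P = 1169/1250 ≈ 0.935200
step 3 [1.5y] zero: DF = P = 1781/2000 ≈ 0.890500
step 4 [2y] bond c/2=7/200: DF=(1001967/1000000 − 7/200·(0.977200+0.935200+0.890500))/(1+7/200) = 8733/10000 ≈ 0.873300
step 5 [2.5y] bond c/2=33/800: DF=(2038009/2000000 − 33/800·(0.977200+0.935200+0.890500+0.873300))/(1+33/800) = 833/1000 ≈ 0.833000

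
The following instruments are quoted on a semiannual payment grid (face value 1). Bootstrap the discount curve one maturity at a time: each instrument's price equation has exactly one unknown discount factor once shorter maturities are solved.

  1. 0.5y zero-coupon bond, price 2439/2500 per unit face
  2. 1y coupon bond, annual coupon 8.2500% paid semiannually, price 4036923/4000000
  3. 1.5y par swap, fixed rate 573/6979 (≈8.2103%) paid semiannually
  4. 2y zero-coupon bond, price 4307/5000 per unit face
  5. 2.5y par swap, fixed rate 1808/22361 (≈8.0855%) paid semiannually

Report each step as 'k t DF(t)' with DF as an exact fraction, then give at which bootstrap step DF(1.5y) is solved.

1 1/2 2439/2500
2 1 4653/5000
3 3/2 4427/5000
4 2 4307/5000
5 5/2 512/625
DF(1.5y) is solved at step 3

step 1 [0.5y] zero: DF = P = 2439/2500 ≈ 0.975600
step 2 [1y] bond c/2=33/800: DF=(4036923/4000000 − 33/800·(0.975600))/(1+33/800) = 4653/5000 ≈ 0.930600
step 3 [1.5y] swap r/2=573/13958: DF=(1 − 573/13958·(0.975600+0.930600))/(1+573/13958) = 4427/5000 ≈ 0.885400
step 4 [2y] zero: DF = P = 4307/5000 ≈ 0.861400
step 5 [2.5y] swap r/2=904/22361: DF=(1 − 904/22361·(0.975600+0.930600+0.885400+0.861400))/(1+904/22361) = 512/625 ≈ 0.819200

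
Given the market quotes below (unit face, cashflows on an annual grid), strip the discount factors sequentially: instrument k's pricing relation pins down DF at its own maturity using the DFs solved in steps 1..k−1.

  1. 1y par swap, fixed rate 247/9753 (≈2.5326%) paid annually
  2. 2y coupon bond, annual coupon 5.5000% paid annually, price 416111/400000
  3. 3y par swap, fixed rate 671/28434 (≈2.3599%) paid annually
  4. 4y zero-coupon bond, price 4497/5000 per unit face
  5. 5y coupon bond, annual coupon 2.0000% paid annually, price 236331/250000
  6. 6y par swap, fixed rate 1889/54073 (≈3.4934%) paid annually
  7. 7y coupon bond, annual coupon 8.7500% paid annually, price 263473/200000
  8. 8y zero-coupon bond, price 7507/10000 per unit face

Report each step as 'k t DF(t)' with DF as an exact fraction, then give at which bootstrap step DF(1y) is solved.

1 1 9753/10000
2 2 1169/1250
3 3 9329/10000
4 4 4497/5000
5 5 4267/5000
6 6 8111/10000
7 7 7763/10000
8 8 7507/10000
DF(1y) is solved at step 1

step 1 [1y] swap r/1=247/9753: DF=(1 − 247/9753·(0))/(1+247/9753) = 9753/10000 ≈ 0.975300
step 2 [2y] bond c/1=11/200: DF=(416111/400000 − 11/200·(0.975300))/(1+11/200) = 1169/1250 ≈ 0.935200
step 3 [3y] swap r/1=671/28434: DF=(1 − 671/28434·(0.975300+0.935200))/(1+671/28434) = 9329/10000 ≈ 0.932900
step 4 [4y] zero: DF = P = 4497/5000 ≈ 0.899400
step 5 [5y] bond c/1=1/50: DF=(236331/250000 − 1/50·(0.975300+0.935200+0.932900+0.899400))/(1+1/50) = 4267/5000 ≈ 0.853400
step 6 [6y] swap r/1=1889/54073: DF=(1 − 1889/54073·(0.975300+0.935200+0.932900+0.899400+0.853400))/(1+1889/54073) = 8111/10000 ≈ 0.811100
step 7 [7y] bond c/1=7/80: DF=(263473/200000 − 7/80·(0.975300+0.935200+0.932900+0.899400+0.853400+0.811100))/(1+7/80) = 7763/10000 ≈ 0.776300
step 8 [8y] zero: DF = P = 7507/10000 ≈ 0.750700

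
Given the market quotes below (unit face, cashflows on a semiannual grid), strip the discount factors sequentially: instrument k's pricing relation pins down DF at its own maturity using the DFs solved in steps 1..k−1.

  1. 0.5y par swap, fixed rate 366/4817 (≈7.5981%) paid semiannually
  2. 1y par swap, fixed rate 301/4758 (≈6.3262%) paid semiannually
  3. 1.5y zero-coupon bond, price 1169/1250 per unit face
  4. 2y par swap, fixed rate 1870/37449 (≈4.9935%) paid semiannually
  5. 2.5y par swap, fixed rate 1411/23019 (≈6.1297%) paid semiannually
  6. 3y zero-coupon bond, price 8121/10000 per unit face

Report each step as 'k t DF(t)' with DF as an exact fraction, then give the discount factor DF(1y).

step 1 [0.5y] swap r/2=183/4817: DF=(1 − 183/4817·(0))/(1+183/4817) = 4817/5000 ≈ 0.963400
step 2 [1y] swap r/2=301/9516: DF=(1 − 301/9516·(0.963400))/(1+301/9516) = 4699/5000 ≈ 0.939800
step 3 [1.5y] zero: DF = P = 1169/1250 ≈ 0.935200
step 4 [2y] swap r/2=935/37449: DF=(1 − 935/37449·(0.963400+0.939800+0.935200))/(1+935/37449) = 1813/2000 ≈ 0.906500
step 5 [2.5y] swap r/2=1411/46038: DF=(1 − 1411/46038·(0.963400+0.939800+0.935200+0.906500))/(1+1411/46038) = 8589/10000 ≈ 0.858900
step 6 [3y] zero: DF = P = 8121/10000 ≈ 0.812100

1 1/2 4817/5000
2 1 4699/5000
3 3/2 1169/1250
4 2 1813/2000
5 5/2 8589/10000
6 3 8121/10000
DF(1y) = 4699/5000 ≈ 0.939800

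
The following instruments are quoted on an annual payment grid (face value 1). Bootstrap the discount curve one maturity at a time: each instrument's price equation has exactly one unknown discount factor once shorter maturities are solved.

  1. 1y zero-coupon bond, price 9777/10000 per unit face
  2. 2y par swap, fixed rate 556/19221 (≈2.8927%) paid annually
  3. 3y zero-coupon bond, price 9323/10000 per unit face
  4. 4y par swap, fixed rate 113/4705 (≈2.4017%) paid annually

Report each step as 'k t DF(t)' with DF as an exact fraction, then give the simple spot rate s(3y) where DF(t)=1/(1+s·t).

step 1 [1y] zero: DF = P = 9777/10000 ≈ 0.977700
step 2 [2y] swap r/1=556/19221: DF=(1 − 556/19221·(0.977700))/(1+556/19221) = 2361/2500 ≈ 0.944400
step 3 [3y] zero: DF = P = 9323/10000 ≈ 0.932300
step 4 [4y] swap r/1=113/4705: DF=(1 − 113/4705·(0.977700+0.944400+0.932300))/(1+113/4705) = 1137/1250 ≈ 0.909600

1 1 9777/10000
2 2 2361/2500
3 3 9323/10000
4 4 1137/1250
s(3y) = (1/(9323/10000) − 1)/(3) = 677/27969 ≈ 2.4205%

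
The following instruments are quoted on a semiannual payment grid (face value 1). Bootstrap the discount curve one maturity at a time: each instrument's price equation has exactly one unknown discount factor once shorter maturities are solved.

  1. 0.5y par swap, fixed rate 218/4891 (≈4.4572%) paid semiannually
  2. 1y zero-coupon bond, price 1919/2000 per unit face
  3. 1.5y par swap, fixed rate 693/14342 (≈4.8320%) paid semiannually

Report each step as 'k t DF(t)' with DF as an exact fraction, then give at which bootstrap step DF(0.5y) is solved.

1 1/2 4891/5000
2 1 1919/2000
3 3/2 9307/10000
DF(0.5y) is solved at step 1

step 1 [0.5y] swap r/2=109/4891: DF=(1 − 109/4891·(0))/(1+109/4891) = 4891/5000 ≈ 0.978200
step 2 [1y] zero: DF = P = 1919/2000 ≈ 0.959500
step 3 [1.5y] swap r/2=693/28684: DF=(1 − 693/28684·(0.978200+0.959500))/(1+693/28684) = 9307/10000 ≈ 0.930700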